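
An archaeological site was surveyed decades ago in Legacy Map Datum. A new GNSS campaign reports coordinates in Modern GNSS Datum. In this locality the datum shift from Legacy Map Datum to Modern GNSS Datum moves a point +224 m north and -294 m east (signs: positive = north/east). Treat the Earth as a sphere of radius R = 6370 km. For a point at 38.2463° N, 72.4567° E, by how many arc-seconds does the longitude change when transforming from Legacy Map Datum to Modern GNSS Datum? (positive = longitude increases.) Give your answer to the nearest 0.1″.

Δλ = -12.1″

At latitude 38.2463°, cos φ = 0.785357.
One radian of longitude at latitude φ spans R cos φ, so Δλ = ΔE / (R cos φ) = -294.0 / (6370000 × 0.785357) = -5.8768e-05 rad = -12.122″.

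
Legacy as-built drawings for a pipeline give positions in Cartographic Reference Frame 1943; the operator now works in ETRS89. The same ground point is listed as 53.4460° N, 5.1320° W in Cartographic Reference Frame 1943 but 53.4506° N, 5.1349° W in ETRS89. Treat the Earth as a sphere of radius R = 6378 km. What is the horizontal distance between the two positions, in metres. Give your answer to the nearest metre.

547 m

Δφ = 53.4506° − 53.4460° = +0.0046°; Δλ = -5.1349° − -5.1320° = -0.0029°.
1° along a meridian = πR/180 = 111317 m.
ΔN = Δφ × 111317 = 512.1 m; ΔE = Δλ × 111317 × cos(53.4460°) = -0.0029 × 111317 × 0.595580 = -192.3 m.
Distance = √(ΔE² + ΔN²) = √((-192.3)² + 512.1²) = 547.0 m.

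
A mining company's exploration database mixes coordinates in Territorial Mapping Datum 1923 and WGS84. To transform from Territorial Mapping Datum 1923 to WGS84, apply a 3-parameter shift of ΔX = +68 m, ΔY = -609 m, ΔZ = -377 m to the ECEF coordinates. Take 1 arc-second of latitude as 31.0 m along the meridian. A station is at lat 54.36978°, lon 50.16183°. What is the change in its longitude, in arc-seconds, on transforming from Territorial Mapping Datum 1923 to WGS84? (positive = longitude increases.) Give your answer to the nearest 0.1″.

Δλ = -24.5″

sin φ = 0.812794, cos φ = 0.582552, sin λ = 0.767857, cos λ = 0.640621.
East component: ΔE = −sin λ·ΔX + cos λ·ΔY = −(0.767857)(68) + (0.640621)(-609) = -442.35 m.
1° of latitude spans 3600 × 31.00 = 111600 m; at latitude φ, 1° of longitude spans that × cos φ = 65012.8 m, so Δλ = -442.35 / 65012.8 × 3600 = -24.495″.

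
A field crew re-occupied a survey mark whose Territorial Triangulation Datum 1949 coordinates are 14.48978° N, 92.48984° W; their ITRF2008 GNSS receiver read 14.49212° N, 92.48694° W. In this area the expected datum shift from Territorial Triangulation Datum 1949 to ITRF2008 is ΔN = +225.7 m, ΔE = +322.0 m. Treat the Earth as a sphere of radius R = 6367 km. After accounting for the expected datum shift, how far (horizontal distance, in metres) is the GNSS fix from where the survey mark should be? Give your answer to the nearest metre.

Observed coordinate differences: Δφ = +0.00234°, Δλ = +0.00290°.
Converting to metres (1° lat = 111125 m, cos φ = 0.968192): observed ΔN = 260.0 m, observed ΔE = 312.0 m.
Subtracting the expected shift leaves a residual of 260.0 − (225.7) = 34.3 m north and 312.0 − (322.0) = -10.0 m east.
Residual distance = √(34.3² + (-10.0)²) = 35.8 m.

36 m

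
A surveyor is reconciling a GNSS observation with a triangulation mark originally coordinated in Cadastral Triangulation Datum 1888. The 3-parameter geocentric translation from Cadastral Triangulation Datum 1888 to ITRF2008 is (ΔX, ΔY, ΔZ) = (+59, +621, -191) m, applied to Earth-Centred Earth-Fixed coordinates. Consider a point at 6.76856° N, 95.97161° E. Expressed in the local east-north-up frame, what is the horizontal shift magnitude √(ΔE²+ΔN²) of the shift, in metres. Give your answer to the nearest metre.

289 m

The local east axis at (φ, λ) is (−sin λ, cos λ, 0), so ΔE = −sin(95.97161°)·59 + cos(95.97161°)·621 = -123.29 m.
The local north axis is (−sin φ cos λ, −sin φ sin λ, cos φ), giving ΔN = 0.723 − 72.793 − 189.669 = -261.74 m.
Horizontal magnitude = √(ΔE² + ΔN²) = √((-123.29)² + (-261.74)²) = 289.32 m.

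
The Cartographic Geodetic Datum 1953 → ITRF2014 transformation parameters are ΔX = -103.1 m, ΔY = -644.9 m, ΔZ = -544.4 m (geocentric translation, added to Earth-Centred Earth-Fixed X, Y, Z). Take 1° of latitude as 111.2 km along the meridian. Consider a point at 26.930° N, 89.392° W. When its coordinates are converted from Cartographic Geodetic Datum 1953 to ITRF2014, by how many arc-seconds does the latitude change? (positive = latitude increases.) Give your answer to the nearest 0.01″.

Δφ = -25.15″

sin φ = 0.452902, cos φ = 0.891561, sin λ = -0.999944, cos λ = 0.010611.
North component: ΔN = −sin φ cos λ·ΔX − sin φ sin λ·ΔY + cos φ·ΔZ = −(0.452902)(0.010611)(-103.1) − (0.452902)(-0.999944)(-644.9) + (0.891561)(-544.4) = -776.93 m.
1° of latitude spans 111200 m, so Δφ = -776.93 / 111200 × 3600 = -25.152″.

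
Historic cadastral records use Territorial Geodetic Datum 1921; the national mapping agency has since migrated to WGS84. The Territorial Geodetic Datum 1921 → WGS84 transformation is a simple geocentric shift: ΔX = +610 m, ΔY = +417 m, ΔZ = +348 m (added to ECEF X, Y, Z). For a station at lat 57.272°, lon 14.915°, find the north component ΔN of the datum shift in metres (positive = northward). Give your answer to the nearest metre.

ΔN = -398 m

At φ = 57.272°, λ = 14.915°: sin φ = 0.841247, cos φ = 0.540651, sin λ = 0.257386, cos λ = 0.966309.
ΔN = −sin φ cos λ·ΔX − sin φ sin λ·ΔY + cos φ·ΔZ = −(0.841247)(0.966309)(610) − (0.841247)(0.257386)(417) + (0.540651)(348) = -398.02 m.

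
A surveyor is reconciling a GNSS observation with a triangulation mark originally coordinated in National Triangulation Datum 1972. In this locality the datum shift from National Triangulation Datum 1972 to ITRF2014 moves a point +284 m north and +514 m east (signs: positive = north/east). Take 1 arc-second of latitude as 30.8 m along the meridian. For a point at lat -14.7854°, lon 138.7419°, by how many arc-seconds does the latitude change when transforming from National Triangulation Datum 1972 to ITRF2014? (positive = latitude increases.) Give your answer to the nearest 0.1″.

1″ of latitude = 30.80 m, so Δφ = 284.0 / 30.80 = 9.221″.

Δφ = 9.2″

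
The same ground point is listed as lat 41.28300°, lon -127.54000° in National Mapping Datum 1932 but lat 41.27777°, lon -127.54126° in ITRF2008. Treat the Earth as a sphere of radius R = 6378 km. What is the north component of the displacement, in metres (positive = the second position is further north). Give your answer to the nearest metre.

ΔN = -582 m

Δφ = 41.27777° − 41.28300° = -0.00523°; Δλ = -127.54126° − -127.54000° = -0.00126°.
1° along a meridian = πR/180 = 111317 m.
ΔN = Δφ × 111317 = -582.2 m; ΔE = Δλ × 111317 × cos(41.28300°) = -0.00126 × 111317 × 0.751460 = -105.4 m.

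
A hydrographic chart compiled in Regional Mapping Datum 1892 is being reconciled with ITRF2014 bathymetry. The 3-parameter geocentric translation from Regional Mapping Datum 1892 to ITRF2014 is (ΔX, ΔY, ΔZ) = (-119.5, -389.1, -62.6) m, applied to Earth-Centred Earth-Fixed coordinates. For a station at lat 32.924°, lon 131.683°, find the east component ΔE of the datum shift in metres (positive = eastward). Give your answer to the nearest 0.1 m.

At φ = 32.924°, λ = 131.683°: sin φ = 0.543526, cos φ = 0.839392, sin λ = 0.746836, cos λ = -0.665009.
ΔE = −sin λ·ΔX + cos λ·ΔY = −(0.746836)·(-119.5) + (-0.665009)·(-389.1) = 348.00 m.

ΔE = 348.0 m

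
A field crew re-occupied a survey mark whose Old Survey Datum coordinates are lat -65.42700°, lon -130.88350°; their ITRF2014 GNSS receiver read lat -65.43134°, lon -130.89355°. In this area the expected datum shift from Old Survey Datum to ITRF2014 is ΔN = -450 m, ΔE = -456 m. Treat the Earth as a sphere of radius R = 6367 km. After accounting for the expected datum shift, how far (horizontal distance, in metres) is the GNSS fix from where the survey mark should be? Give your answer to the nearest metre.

Observed coordinate differences: Δφ = -0.00434°, Δλ = -0.01005°.
Converting to metres (1° lat = 111125 m, cos φ = 0.415852): observed ΔN = -482.3 m, observed ΔE = -464.4 m.
Subtracting the expected shift leaves a residual of -482.3 − (-450) = -32.3 m north and -464.4 − (-456) = -8.4 m east.
Residual distance = √((-32.3)² + (-8.4)²) = 33.4 m.

33 m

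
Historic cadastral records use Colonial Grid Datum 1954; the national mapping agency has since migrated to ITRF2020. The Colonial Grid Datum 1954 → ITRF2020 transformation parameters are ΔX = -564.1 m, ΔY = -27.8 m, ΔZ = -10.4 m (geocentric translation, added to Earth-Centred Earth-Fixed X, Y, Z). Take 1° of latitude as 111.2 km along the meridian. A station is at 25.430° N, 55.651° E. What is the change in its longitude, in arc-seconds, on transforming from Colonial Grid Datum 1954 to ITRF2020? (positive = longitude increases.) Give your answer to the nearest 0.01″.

sin φ = 0.429408, cos φ = 0.903111, sin λ = 0.825616, cos λ = 0.564232.
East component: ΔE = −sin λ·ΔX + cos λ·ΔY = −(0.825616)(-564.1) + (0.564232)(-27.8) = 450.04 m.
1° of latitude spans 111200 m; at latitude φ, 1° of longitude spans that × cos φ = 100425.9 m, so Δλ = 450.04 / 100425.9 × 3600 = 16.133″.

Δλ = 16.13″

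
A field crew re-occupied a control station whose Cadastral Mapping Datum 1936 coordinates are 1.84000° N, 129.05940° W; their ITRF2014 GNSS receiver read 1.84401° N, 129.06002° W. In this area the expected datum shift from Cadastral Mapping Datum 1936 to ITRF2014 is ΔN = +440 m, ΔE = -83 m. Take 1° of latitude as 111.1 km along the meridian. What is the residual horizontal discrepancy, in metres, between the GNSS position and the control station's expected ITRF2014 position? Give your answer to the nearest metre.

Observed coordinate differences: Δφ = +0.00401°, Δλ = -0.00062°.
Converting to metres (1° lat = 111100 m, cos φ = 0.999484): observed ΔN = 445.5 m, observed ΔE = -68.8 m.
Subtracting the expected shift leaves a residual of 445.5 − (440) = 5.5 m north and -68.8 − (-83) = 14.2 m east.
Residual distance = √(5.5² + 14.2²) = 15.2 m.

15 m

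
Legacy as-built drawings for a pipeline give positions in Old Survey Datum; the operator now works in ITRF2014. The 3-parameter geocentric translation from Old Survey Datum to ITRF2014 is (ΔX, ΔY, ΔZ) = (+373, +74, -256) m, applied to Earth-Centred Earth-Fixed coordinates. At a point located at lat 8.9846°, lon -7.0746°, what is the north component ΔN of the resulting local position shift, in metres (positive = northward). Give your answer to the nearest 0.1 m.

At φ = 8.9846°, λ = -7.0746°: sin φ = 0.156169, cos φ = 0.987730, sin λ = -0.123162, cos λ = 0.992387.
ΔN = −sin φ cos λ·ΔX − sin φ sin λ·ΔY + cos φ·ΔZ = −(0.156169)(0.992387)(373) − (0.156169)(-0.123162)(74) + (0.987730)(-256) = -309.24 m.

ΔN = -309.2 m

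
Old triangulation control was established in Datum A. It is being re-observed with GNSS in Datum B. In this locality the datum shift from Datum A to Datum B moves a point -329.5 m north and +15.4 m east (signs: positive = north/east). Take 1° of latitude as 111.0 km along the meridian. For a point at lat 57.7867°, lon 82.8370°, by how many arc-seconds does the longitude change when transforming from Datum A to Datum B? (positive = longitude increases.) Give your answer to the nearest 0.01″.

Δλ = 0.94″

At latitude 57.7867°, cos φ = 0.533073.
1° of longitude at this latitude = 111.0 × cos φ = 59.17 km, so Δλ = 15.4 / 59171.1 = 0.0002603° = 0.937″.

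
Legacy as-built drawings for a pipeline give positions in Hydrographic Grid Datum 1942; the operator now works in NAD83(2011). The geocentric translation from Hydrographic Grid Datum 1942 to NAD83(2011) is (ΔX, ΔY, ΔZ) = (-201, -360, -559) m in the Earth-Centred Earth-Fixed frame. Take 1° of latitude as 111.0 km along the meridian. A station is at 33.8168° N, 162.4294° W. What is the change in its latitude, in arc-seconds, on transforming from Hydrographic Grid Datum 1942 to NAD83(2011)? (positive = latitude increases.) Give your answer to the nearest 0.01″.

sin φ = 0.556539, cos φ = 0.830821, sin λ = -0.301881, cos λ = -0.953346.
North component: ΔN = −sin φ cos λ·ΔX − sin φ sin λ·ΔY + cos φ·ΔZ = −(0.556539)(-0.953346)(-201) − (0.556539)(-0.301881)(-360) + (0.830821)(-559) = -631.56 m.
1° of latitude spans 111000 m, so Δφ = -631.56 / 111000 × 3600 = -20.483″.

Δφ = -20.48″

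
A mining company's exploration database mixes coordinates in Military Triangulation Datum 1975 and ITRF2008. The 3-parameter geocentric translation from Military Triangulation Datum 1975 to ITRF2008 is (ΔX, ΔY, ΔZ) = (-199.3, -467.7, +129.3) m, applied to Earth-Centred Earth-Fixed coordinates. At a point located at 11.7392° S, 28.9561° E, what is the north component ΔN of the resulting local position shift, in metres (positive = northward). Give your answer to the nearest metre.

ΔN = 45 m

The local north axis is (−sin φ cos λ, −sin φ sin λ, cos φ), giving ΔN = -35.480 − 46.069 + 126.596 = 45.05 m.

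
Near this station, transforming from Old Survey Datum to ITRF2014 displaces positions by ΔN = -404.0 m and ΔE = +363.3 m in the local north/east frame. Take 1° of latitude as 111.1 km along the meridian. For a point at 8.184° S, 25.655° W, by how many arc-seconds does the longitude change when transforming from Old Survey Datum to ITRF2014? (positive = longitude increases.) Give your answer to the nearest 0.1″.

Δλ = 11.9″

At latitude -8.184°, cos φ = 0.989816.
1° of longitude at this latitude = 111.1 × cos φ = 109.97 km, so Δλ = 363.3 / 109968.6 = 0.0033037° = 11.893″.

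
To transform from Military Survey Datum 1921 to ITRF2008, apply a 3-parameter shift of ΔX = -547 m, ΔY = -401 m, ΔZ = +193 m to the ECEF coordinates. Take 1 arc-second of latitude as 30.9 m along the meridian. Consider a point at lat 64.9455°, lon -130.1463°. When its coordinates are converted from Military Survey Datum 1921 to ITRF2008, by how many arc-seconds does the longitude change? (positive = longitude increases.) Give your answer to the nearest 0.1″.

sin φ = 0.905905, cos φ = 0.423480, sin λ = -0.764401, cos λ = -0.644742.
East component: ΔE = −sin λ·ΔX + cos λ·ΔY = −(-0.764401)(-547) + (-0.644742)(-401) = -159.59 m.
1° of latitude spans 3600 × 30.90 = 111240 m; at latitude φ, 1° of longitude spans that × cos φ = 47107.9 m, so Δλ = -159.59 / 47107.9 × 3600 = -12.196″.

Δλ = -12.2″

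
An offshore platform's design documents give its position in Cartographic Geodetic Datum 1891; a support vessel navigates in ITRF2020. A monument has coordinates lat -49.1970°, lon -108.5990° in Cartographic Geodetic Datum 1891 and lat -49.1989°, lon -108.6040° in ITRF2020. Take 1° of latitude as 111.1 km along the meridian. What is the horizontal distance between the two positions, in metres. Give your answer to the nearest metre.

Δφ = -49.1989° − -49.1970° = -0.0019°; Δλ = -108.6040° − -108.5990° = -0.0050°.
ΔN = Δφ × 111100 = -211.1 m; ΔE = Δλ × 111100 × cos(-49.1970°) = -0.0050 × 111100 × 0.653460 = -363.0 m.
Distance = √(ΔE² + ΔN²) = √((-363.0)² + (-211.1)²) = 419.9 m.

420 m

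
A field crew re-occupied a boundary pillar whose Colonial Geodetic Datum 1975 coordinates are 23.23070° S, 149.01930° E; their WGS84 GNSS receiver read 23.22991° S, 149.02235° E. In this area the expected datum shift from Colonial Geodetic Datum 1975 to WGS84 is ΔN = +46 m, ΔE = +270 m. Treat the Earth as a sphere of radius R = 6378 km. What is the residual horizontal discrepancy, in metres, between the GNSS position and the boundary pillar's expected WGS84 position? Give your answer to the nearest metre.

Observed coordinate differences: Δφ = +0.00079°, Δλ = +0.00305°.
Converting to metres (1° lat = 111317 m, cos φ = 0.918924): observed ΔN = 87.9 m, observed ΔE = 312.0 m.
Subtracting the expected shift leaves a residual of 87.9 − (46) = 41.9 m north and 312.0 − (270) = 42.0 m east.
Residual distance = √(41.9² + 42.0²) = 59.3 m.

59 m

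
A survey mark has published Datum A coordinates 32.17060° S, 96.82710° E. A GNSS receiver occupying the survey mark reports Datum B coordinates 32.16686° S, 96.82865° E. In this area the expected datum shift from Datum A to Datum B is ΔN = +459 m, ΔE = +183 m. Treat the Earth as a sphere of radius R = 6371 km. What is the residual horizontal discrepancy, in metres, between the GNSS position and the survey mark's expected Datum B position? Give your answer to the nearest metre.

Observed coordinate differences: Δφ = +0.00374°, Δλ = +0.00155°.
Converting to metres (1° lat = 111195 m, cos φ = 0.846466): observed ΔN = 415.9 m, observed ΔE = 145.9 m.
Subtracting the expected shift leaves a residual of 415.9 − (459) = -43.1 m north and 145.9 − (183) = -37.1 m east.
Residual distance = √((-43.1)² + (-37.1)²) = 56.9 m.

57 m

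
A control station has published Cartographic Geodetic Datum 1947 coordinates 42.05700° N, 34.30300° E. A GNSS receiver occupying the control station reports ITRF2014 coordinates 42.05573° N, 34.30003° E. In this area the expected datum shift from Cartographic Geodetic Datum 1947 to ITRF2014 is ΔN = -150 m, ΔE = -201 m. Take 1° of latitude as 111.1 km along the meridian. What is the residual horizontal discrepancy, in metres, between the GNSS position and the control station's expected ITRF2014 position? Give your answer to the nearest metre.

45 m

Observed coordinate differences: Δφ = -0.00127°, Δλ = -0.00297°.
Converting to metres (1° lat = 111100 m, cos φ = 0.742479): observed ΔN = -141.1 m, observed ΔE = -245.0 m.
Subtracting the expected shift leaves a residual of -141.1 − (-150) = 8.9 m north and -245.0 − (-201) = -44.0 m east.
Residual distance = √(8.9² + (-44.0)²) = 44.9 m.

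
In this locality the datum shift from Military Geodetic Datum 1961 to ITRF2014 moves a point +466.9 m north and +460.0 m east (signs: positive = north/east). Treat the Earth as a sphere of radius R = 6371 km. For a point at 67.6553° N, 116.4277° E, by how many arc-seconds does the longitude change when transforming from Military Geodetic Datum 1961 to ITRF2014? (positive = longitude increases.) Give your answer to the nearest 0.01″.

Δλ = 39.17″

At latitude 67.6553°, cos φ = 0.380178.
One radian of longitude at latitude φ spans R cos φ, so Δλ = ΔE / (R cos φ) = 460.0 / (6371000 × 0.380178) = 1.8992e-04 rad = 39.173″.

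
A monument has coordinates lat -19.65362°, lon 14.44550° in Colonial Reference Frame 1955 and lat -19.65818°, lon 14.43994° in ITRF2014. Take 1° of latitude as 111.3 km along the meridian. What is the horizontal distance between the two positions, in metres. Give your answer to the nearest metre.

773 m

Δφ = -19.65818° − -19.65362° = -0.00456°; Δλ = 14.43994° − 14.44550° = -0.00556°.
ΔN = Δφ × 111300 = -507.5 m; ΔE = Δλ × 111300 × cos(-19.65362°) = -0.00556 × 111300 × 0.941743 = -582.8 m.
Distance = √(ΔE² + ΔN²) = √((-582.8)² + (-507.5)²) = 772.8 m.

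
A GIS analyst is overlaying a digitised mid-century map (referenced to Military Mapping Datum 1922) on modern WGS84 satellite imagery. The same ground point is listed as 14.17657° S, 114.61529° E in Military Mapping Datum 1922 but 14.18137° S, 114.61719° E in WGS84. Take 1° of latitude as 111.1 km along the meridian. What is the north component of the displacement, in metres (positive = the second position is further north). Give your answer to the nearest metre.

ΔN = -533 m

Δφ = -14.18137° − -14.17657° = -0.00480°; Δλ = 114.61719° − 114.61529° = +0.00190°.
ΔN = Δφ × 111100 = -533.3 m; ΔE = Δλ × 111100 × cos(-14.17657°) = +0.00190 × 111100 × 0.969546 = 204.7 m.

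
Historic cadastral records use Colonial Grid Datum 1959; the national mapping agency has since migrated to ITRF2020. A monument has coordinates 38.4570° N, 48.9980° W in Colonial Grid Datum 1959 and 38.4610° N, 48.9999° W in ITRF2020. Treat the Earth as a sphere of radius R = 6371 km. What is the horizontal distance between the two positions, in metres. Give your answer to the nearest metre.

Δφ = 38.4610° − 38.4570° = +0.0040°; Δλ = -48.9999° − -48.9980° = -0.0019°.
1° along a meridian = πR/180 = 111195 m.
ΔN = Δφ × 111195 = 444.8 m; ΔE = Δλ × 111195 × cos(38.4570°) = -0.0019 × 111195 × 0.783075 = -165.4 m.
Distance = √(ΔE² + ΔN²) = √((-165.4)² + 444.8²) = 474.6 m.

475 m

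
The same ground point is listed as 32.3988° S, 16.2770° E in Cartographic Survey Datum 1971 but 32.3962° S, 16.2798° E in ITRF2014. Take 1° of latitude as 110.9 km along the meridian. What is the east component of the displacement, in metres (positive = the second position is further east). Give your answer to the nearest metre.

ΔE = 262 m

Δφ = -32.3962° − -32.3988° = +0.0026°; Δλ = 16.2798° − 16.2770° = +0.0028°.
ΔN = Δφ × 110900 = 288.3 m; ΔE = Δλ × 110900 × cos(-32.3988°) = +0.0028 × 110900 × 0.844339 = 262.2 m.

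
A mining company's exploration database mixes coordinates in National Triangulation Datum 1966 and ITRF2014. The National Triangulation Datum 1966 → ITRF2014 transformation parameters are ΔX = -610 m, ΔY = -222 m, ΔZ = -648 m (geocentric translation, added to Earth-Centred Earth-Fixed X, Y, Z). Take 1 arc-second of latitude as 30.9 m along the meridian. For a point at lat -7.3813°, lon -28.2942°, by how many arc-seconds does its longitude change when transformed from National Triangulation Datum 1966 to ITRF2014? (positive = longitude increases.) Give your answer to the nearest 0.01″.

Δλ = -15.81″

sin φ = -0.128472, cos φ = 0.991713, sin λ = -0.473999, cos λ = 0.880525.
East component: ΔE = −sin λ·ΔX + cos λ·ΔY = −(-0.473999)(-610) + (0.880525)(-222) = -484.62 m.
1° of latitude spans 3600 × 30.90 = 111240 m; at latitude φ, 1° of longitude spans that × cos φ = 110318.2 m, so Δλ = -484.62 / 110318.2 × 3600 = -15.814″.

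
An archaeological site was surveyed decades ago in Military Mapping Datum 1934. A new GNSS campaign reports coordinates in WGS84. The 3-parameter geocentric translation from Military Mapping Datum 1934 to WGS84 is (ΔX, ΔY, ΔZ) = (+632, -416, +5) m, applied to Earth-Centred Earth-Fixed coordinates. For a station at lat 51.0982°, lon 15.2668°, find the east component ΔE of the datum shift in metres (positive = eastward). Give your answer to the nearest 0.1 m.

The local east axis at (φ, λ) is (−sin λ, cos λ, 0), so ΔE = −sin(15.2668°)·632 + cos(15.2668°)·(-416) = -567.73 m.

ΔE = -567.7 m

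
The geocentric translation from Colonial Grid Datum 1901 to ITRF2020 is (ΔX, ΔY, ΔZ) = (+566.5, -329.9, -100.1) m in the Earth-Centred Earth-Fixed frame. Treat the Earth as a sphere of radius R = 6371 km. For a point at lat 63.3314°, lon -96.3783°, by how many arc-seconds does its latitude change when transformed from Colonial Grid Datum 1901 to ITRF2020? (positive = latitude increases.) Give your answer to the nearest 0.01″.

Δφ = -9.12″

sin φ = 0.893617, cos φ = 0.448829, sin λ = -0.993810, cos λ = -0.111093.
North component: ΔN = −sin φ cos λ·ΔX − sin φ sin λ·ΔY + cos φ·ΔZ = −(0.893617)(-0.111093)(566.5) − (0.893617)(-0.993810)(-329.9) + (0.448829)(-100.1) = -281.67 m.
1° of latitude spans πR/180 = 111195 m, so Δφ = -281.67 / 111195 × 3600 = -9.119″.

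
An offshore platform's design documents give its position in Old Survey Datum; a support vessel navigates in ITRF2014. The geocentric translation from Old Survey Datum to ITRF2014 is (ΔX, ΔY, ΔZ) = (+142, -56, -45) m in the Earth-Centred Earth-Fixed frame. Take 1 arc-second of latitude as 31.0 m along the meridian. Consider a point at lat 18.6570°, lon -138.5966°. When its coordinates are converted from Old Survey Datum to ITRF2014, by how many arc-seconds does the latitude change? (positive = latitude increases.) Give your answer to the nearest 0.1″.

sin φ = 0.319902, cos φ = 0.947451, sin λ = -0.661356, cos λ = -0.750072.
North component: ΔN = −sin φ cos λ·ΔX − sin φ sin λ·ΔY + cos φ·ΔZ = −(0.319902)(-0.750072)(142) − (0.319902)(-0.661356)(-56) + (0.947451)(-45) = -20.41 m.
1° of latitude spans 3600 × 31.00 = 111600 m, so Δφ = -20.41 / 111600 × 3600 = -0.658″.

Δφ = -0.7″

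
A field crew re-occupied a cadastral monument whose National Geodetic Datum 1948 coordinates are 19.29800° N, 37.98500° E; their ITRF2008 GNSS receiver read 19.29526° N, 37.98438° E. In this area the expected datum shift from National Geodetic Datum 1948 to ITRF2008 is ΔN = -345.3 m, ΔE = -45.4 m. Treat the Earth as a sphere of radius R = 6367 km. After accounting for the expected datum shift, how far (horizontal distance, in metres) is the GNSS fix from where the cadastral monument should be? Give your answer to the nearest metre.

Observed coordinate differences: Δφ = -0.00274°, Δλ = -0.00062°.
Converting to metres (1° lat = 111125 m, cos φ = 0.943812): observed ΔN = -304.5 m, observed ΔE = -65.0 m.
Subtracting the expected shift leaves a residual of -304.5 − (-345.3) = 40.8 m north and -65.0 − (-45.4) = -19.6 m east.
Residual distance = √(40.8² + (-19.6)²) = 45.3 m.

45 m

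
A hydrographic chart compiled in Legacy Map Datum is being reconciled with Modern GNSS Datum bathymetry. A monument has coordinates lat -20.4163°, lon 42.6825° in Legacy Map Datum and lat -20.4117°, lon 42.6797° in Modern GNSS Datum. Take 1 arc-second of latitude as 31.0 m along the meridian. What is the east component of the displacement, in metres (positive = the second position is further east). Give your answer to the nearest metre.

Δφ = -20.4117° − -20.4163° = +0.0046°; Δλ = 42.6797° − 42.6825° = -0.0028°.
1° of latitude = 3600 × 31.00 = 111600 m.
ΔN = Δφ × 111600 = 513.4 m; ΔE = Δλ × 111600 × cos(-20.4163°) = -0.0028 × 111600 × 0.937183 = -292.9 m.

ΔE = -293 m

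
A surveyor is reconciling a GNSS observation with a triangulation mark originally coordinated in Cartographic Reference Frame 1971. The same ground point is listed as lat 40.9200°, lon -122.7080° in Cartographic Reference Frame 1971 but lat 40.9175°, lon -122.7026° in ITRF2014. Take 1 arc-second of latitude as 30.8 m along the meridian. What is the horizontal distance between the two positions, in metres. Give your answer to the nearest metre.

531 m

Δφ = 40.9175° − 40.9200° = -0.0025°; Δλ = -122.7026° − -122.7080° = +0.0054°.
1° of latitude = 3600 × 30.80 = 110880 m.
ΔN = Δφ × 110880 = -277.2 m; ΔE = Δλ × 110880 × cos(40.9200°) = +0.0054 × 110880 × 0.755625 = 452.4 m.
Distance = √(ΔE² + ΔN²) = √(452.4² + (-277.2)²) = 530.6 m.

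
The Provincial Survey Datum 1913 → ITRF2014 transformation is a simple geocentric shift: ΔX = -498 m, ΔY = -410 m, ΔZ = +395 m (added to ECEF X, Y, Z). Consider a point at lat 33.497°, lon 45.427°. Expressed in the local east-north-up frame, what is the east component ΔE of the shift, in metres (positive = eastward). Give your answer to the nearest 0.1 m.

The local east axis at (φ, λ) is (−sin λ, cos λ, 0), so ΔE = −sin(45.427°)·(-498) + cos(45.427°)·(-410) = 67.01 m.

ΔE = 67.0 m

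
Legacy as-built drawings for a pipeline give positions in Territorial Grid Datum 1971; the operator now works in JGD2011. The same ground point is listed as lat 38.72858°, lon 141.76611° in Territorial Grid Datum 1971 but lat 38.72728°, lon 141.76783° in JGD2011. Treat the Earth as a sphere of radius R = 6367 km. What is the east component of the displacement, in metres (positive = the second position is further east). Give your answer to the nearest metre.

Δφ = 38.72728° − 38.72858° = -0.00130°; Δλ = 141.76783° − 141.76611° = +0.00172°.
1° along a meridian = πR/180 = 111125 m.
ΔN = Δφ × 111125 = -144.5 m; ΔE = Δλ × 111125 × cos(38.72858°) = +0.00172 × 111125 × 0.780118 = 149.1 m.

ΔE = 149 m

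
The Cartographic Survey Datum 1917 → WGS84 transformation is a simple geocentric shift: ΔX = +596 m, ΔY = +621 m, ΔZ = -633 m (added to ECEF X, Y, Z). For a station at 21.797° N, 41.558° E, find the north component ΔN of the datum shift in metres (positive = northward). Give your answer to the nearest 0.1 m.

ΔN = -906.3 m

At φ = 21.797°, λ = 41.558°: sin φ = 0.371319, cos φ = 0.928505, sin λ = 0.663378, cos λ = 0.748285.
ΔN = −sin φ cos λ·ΔX − sin φ sin λ·ΔY + cos φ·ΔZ = −(0.371319)(0.748285)(596) − (0.371319)(0.663378)(621) + (0.928505)(-633) = -906.31 m.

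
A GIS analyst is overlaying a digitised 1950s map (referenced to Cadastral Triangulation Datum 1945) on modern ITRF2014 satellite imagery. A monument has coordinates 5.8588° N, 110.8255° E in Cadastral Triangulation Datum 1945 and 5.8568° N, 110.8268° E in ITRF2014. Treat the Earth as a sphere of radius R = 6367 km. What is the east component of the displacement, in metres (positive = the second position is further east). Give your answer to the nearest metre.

Δφ = 5.8568° − 5.8588° = -0.0020°; Δλ = 110.8268° − 110.8255° = +0.0013°.
1° along a meridian = πR/180 = 111125 m.
ΔN = Δφ × 111125 = -222.3 m; ΔE = Δλ × 111125 × cos(5.8588°) = +0.0013 × 111125 × 0.994776 = 143.7 m.

ΔE = 144 m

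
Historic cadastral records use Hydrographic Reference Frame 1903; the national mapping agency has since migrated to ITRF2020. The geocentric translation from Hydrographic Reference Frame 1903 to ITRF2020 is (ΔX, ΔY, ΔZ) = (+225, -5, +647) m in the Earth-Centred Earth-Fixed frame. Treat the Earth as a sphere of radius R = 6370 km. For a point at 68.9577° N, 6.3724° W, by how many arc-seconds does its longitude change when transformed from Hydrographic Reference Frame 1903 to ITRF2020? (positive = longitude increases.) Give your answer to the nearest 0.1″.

Δλ = 1.8″

sin φ = 0.933316, cos φ = 0.359057, sin λ = -0.110990, cos λ = 0.993821.
East component: ΔE = −sin λ·ΔX + cos λ·ΔY = −(-0.110990)(225) + (0.993821)(-5) = 20.00 m.
1° of latitude spans πR/180 = 111177 m; at latitude φ, 1° of longitude spans that × cos φ = 39919.1 m, so Δλ = 20.00 / 39919.1 × 3600 = 1.804″.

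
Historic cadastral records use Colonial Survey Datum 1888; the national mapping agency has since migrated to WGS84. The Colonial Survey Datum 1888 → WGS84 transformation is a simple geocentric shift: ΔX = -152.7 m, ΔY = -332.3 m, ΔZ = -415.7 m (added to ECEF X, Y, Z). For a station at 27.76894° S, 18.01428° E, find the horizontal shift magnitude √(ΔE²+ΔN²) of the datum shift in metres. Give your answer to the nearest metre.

The local east axis at (φ, λ) is (−sin λ, cos λ, 0), so ΔE = −sin(18.01428°)·(-152.7) + cos(18.01428°)·(-332.3) = -268.79 m.
The local north axis is (−sin φ cos λ, −sin φ sin λ, cos φ), giving ΔN = -67.656 − 47.879 − 367.825 = -483.36 m.
Horizontal magnitude = √(ΔE² + ΔN²) = √((-268.79)² + (-483.36)²) = 553.07 m.

553 m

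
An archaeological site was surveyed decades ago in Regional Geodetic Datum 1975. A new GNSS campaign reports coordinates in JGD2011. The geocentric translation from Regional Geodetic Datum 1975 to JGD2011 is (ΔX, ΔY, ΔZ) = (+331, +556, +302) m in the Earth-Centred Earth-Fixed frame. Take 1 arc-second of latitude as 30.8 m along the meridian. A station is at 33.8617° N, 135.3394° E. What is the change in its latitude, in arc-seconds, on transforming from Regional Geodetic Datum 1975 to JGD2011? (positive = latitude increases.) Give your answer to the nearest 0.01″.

sin φ = 0.557190, cos φ = 0.830385, sin λ = 0.702906, cos λ = -0.711283.
North component: ΔN = −sin φ cos λ·ΔX − sin φ sin λ·ΔY + cos φ·ΔZ = −(0.557190)(-0.711283)(331) − (0.557190)(0.702906)(556) + (0.830385)(302) = 164.20 m.
1° of latitude spans 3600 × 30.80 = 110880 m, so Δφ = 164.20 / 110880 × 3600 = 5.331″.

Δφ = 5.33″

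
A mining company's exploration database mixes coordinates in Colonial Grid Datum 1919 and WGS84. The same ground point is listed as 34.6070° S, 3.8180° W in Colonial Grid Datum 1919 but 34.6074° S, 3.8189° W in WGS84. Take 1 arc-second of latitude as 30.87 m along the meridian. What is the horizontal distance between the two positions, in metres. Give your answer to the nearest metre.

Δφ = -34.6074° − -34.6070° = -0.0004°; Δλ = -3.8189° − -3.8180° = -0.0009°.
1° of latitude = 3600 × 30.87 = 111132 m.
ΔN = Δφ × 111132 = -44.5 m; ΔE = Δλ × 111132 × cos(-34.6070°) = -0.0009 × 111132 × 0.823067 = -82.3 m.
Distance = √(ΔE² + ΔN²) = √((-82.3)² + (-44.5)²) = 93.6 m.

94 m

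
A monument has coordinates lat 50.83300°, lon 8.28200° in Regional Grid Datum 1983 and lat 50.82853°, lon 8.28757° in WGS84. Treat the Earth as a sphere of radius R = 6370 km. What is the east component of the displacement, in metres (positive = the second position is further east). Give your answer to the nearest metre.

ΔE = 391 m

Δφ = 50.82853° − 50.83300° = -0.00447°; Δλ = 8.28757° − 8.28200° = +0.00557°.
1° along a meridian = πR/180 = 111177 m.
ΔN = Δφ × 111177 = -497.0 m; ΔE = Δλ × 111177 × cos(50.83300°) = +0.00557 × 111177 × 0.631583 = 391.1 m.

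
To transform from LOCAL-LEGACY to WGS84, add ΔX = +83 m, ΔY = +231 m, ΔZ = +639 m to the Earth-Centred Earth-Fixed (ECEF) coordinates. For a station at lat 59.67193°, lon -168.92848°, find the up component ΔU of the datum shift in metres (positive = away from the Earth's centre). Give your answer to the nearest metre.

ΔU = 488 m

At φ = 59.67193°, λ = -168.92848°: sin φ = 0.863148, cos φ = 0.504951, sin λ = -0.192034, cos λ = -0.981388.
ΔU = cos φ cos λ·ΔX + cos φ sin λ·ΔY + sin φ·ΔZ = (0.504951)(-0.981388)(83) + (0.504951)(-0.192034)(231) + (0.863148)(639) = 488.02 m.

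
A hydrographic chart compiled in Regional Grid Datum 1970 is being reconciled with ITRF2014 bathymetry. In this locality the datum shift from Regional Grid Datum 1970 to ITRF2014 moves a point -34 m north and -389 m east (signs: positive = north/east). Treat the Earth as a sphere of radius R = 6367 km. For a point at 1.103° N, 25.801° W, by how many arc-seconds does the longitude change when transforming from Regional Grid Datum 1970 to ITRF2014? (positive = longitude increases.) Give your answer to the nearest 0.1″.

At latitude 1.103°, cos φ = 0.999815.
One radian of longitude at latitude φ spans R cos φ, so Δλ = ΔE / (R cos φ) = -389.0 / (6367000 × 0.999815) = -6.1108e-05 rad = -12.604″.

Δλ = -12.6″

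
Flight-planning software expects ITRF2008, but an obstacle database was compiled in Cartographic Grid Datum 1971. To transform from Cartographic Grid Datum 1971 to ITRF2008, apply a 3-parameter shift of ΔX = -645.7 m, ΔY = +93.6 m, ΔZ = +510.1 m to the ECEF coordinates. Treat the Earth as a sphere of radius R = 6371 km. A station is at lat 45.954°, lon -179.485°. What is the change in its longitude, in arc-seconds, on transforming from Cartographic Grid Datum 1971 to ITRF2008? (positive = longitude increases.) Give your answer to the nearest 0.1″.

Δλ = -4.6″

sin φ = 0.718782, cos φ = 0.695236, sin λ = -0.008988, cos λ = -0.999960.
East component: ΔE = −sin λ·ΔX + cos λ·ΔY = −(-0.008988)(-645.7) + (-0.999960)(93.6) = -99.40 m.
1° of latitude spans πR/180 = 111195 m; at latitude φ, 1° of longitude spans that × cos φ = 77306.7 m, so Δλ = -99.40 / 77306.7 × 3600 = -4.629″.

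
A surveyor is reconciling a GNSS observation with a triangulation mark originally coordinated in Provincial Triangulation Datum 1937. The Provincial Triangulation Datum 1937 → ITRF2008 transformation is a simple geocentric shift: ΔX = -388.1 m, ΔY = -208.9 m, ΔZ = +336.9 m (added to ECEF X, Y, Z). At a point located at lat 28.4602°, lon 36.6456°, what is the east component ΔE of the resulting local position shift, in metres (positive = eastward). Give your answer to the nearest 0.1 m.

ΔE = 64.0 m

The local east axis at (φ, λ) is (−sin λ, cos λ, 0), so ΔE = −sin(36.6456°)·(-388.1) + cos(36.6456°)·(-208.9) = 64.03 m.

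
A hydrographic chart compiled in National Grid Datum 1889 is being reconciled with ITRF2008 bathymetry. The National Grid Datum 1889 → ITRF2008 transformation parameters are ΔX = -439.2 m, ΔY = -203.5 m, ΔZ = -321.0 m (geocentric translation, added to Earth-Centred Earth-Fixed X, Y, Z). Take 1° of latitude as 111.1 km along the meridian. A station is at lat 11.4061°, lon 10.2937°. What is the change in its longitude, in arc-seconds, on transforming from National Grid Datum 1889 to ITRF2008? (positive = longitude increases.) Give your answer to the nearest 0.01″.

Δλ = -4.02″

sin φ = 0.197762, cos φ = 0.980250, sin λ = 0.178694, cos λ = 0.983905.
East component: ΔE = −sin λ·ΔX + cos λ·ΔY = −(0.178694)(-439.2) + (0.983905)(-203.5) = -121.74 m.
1° of latitude spans 111100 m; at latitude φ, 1° of longitude spans that × cos φ = 108905.8 m, so Δλ = -121.74 / 108905.8 × 3600 = -4.024″.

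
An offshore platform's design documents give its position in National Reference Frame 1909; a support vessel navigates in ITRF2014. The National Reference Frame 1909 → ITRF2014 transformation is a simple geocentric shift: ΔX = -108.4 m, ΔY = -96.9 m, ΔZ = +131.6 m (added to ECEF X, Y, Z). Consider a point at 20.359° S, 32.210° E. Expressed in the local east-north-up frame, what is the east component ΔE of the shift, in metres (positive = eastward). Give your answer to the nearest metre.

At φ = -20.359°, λ = 32.210°: sin φ = -0.347901, cos φ = 0.937531, sin λ = 0.533024, cos λ = 0.846100.
ΔE = −sin λ·ΔX + cos λ·ΔY = −(0.533024)·(-108.4) + (0.846100)·(-96.9) = -24.21 m.

ΔE = -24 m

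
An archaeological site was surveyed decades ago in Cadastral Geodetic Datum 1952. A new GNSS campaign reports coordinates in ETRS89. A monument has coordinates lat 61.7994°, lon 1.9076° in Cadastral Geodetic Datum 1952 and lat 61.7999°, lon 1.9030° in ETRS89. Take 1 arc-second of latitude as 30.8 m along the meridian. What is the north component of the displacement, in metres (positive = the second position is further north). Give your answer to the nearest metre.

Δφ = 61.7999° − 61.7994° = +0.0005°; Δλ = 1.9030° − 1.9076° = -0.0046°.
1° of latitude = 3600 × 30.80 = 110880 m.
ΔN = Δφ × 110880 = 55.4 m; ΔE = Δλ × 110880 × cos(61.7994°) = -0.0046 × 110880 × 0.472560 = -241.0 m.

ΔN = 55 m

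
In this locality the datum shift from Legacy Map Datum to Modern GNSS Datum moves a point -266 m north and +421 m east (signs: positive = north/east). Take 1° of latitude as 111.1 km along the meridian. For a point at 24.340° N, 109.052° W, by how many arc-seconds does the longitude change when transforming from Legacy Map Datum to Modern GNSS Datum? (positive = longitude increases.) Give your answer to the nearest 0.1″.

Δλ = 15.0″

At latitude 24.340°, cos φ = 0.911116.
1° of longitude at this latitude = 111.1 × cos φ = 101.22 km, so Δλ = 421.0 / 101225.0 = 0.0041591° = 14.973″.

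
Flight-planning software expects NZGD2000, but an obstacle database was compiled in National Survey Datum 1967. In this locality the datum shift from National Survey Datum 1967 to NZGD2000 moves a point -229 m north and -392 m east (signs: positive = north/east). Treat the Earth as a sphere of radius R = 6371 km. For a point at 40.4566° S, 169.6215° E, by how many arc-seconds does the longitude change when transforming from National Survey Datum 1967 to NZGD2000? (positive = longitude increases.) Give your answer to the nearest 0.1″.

At latitude -40.4566°, cos φ = 0.760898.
One radian of longitude at latitude φ spans R cos φ, so Δλ = ΔE / (R cos φ) = -392.0 / (6371000 × 0.760898) = -8.0863e-05 rad = -16.679″.

Δλ = -16.7″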